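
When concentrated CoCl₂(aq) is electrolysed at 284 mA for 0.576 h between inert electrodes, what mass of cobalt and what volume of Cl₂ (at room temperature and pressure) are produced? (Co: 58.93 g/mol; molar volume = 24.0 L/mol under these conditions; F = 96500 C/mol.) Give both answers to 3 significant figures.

Q = 0.284 × 2073.6 = 588.9 C; n(e⁻) = 588.9 / 96500 = 0.006103 mol
Cathode: Co²⁺ + 2e⁻ → Co → n(Co) = 0.006103/2 = 0.003052 mol → 0.180 g
Anode: 2Cl⁻ → Cl₂ + 2e⁻ → n(Cl₂) = 0.006103/2 = 0.003052 mol → 0.0732 L

0.180 g Co; 0.0732 L Cl₂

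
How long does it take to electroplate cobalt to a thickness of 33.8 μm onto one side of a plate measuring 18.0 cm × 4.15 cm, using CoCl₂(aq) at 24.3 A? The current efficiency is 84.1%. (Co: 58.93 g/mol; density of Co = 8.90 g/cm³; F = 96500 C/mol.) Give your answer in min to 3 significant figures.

6.00 min

Plated area = 18.0 × 4.15 = 74.70 cm²
Volume = 74.70 × 33.8×10⁻⁴ cm = 0.2525 cm³
m(Co) = 0.2525 × 8.90 = 2.247 g
n(Co) = 2.247 / 58.93 = 0.03813 mol; n(e⁻) = 2 × 0.03813 = 0.07626 mol
Q = 0.07626 × 96500 / 0.841 = 8750 C
t = 8750 / 24.3 = 360.1 s = 6.00 min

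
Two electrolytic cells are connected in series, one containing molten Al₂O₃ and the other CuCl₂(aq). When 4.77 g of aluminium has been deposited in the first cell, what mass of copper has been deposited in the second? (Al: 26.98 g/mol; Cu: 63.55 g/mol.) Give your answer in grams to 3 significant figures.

16.9 g

n(Al) = 4.77 / 26.98 = 0.1768 mol
Al³⁺ + 3e⁻ → Al, so n(e⁻) = 3 × 0.1768 = 0.5304 mol
Since the cells are in series, n(e⁻) in the Cu cell is also 0.5304 mol.
Cu²⁺ + 2e⁻ → Cu, so n(Cu) = 0.5304 / 2 = 0.2652 mol
m(Cu) = 0.2652 × 63.55 = 16.9 g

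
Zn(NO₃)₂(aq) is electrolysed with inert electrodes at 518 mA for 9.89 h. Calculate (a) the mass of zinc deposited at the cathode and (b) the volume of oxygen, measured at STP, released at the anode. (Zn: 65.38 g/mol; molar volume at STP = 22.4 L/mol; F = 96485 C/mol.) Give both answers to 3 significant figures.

6.25 g Zn; 1.07 L O₂

Q = 0.518 × 35604 = 18440 C; n(e⁻) = 18440 / 96485 = 0.1911 mol
Cathode: Zn²⁺ + 2e⁻ → Zn → n(Zn) = 0.1911/2 = 0.09555 mol → 6.25 g
Anode: 2H₂O → O₂ + 4H⁺ + 4e⁻ → n(O₂) = 0.1911/4 = 0.04778 mol → 1.07 L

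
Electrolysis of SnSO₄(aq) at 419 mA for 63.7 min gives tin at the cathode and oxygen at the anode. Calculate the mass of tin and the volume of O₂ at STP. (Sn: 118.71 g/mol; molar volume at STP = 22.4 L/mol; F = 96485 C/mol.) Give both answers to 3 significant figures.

0.985 g Sn; 0.0929 L O₂

Q = 0.419 × 3822 = 1601 C; n(e⁻) = 1601 / 96485 = 0.01659 mol
Cathode: Sn²⁺ + 2e⁻ → Sn → n(Sn) = 0.01659/2 = 0.008295 mol → 0.985 g
Anode: 2H₂O → O₂ + 4H⁺ + 4e⁻ → n(O₂) = 0.01659/4 = 0.004148 mol → 0.0929 L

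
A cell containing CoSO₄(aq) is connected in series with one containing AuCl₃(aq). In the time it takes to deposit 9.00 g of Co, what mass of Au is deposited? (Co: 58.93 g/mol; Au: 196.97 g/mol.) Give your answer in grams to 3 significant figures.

n(Co) = 9.00 / 58.93 = 0.1527 mol
Co²⁺ + 2e⁻ → Co, so n(e⁻) = 2 × 0.1527 = 0.3054 mol
Same current for the same time ⇒ same n(e⁻) = 0.3054 mol in both cells.
Au³⁺ + 3e⁻ → Au, so n(Au) = 0.3054 / 3 = 0.1018 mol
m(Au) = 0.1018 × 196.97 = 20.1 g

20.1 g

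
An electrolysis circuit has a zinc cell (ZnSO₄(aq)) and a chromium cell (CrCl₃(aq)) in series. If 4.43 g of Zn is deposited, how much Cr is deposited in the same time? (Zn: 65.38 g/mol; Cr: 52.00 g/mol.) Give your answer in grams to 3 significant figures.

n(Zn) = 4.43 / 65.38 = 0.06776 mol
Zn²⁺ + 2e⁻ → Zn, so n(e⁻) = 2 × 0.06776 = 0.1355 mol
Since the cells are in series, n(e⁻) in the Cr cell is also 0.1355 mol.
Cr³⁺ + 3e⁻ → Cr, so n(Cr) = 0.1355 / 3 = 0.04517 mol
m(Cr) = 0.04517 × 52.00 = 2.35 g

2.35 g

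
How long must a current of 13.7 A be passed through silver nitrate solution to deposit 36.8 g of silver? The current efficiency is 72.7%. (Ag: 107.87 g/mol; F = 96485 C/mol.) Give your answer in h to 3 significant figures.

0.918 h

n(Ag) = 36.8 / 107.87 = 0.3412 mol
Ag⁺ + e⁻ → Ag, so n(e⁻) = 0.3412 mol
Q = 0.3412 × 96485 / 0.727 = 45280 C
t = Q / I = 45280 / 13.7 = 3305 s = 0.918 h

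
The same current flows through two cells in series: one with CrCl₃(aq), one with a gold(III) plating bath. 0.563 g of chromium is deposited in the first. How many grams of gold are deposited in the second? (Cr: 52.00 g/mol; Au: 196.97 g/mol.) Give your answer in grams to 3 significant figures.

n(Cr) = 0.563 / 52.00 = 0.01083 mol
Cr³⁺ + 3e⁻ → Cr, so n(e⁻) = 3 × 0.01083 = 0.03249 mol
Same current for the same time ⇒ same n(e⁻) = 0.03249 mol in both cells.
Au³⁺ + 3e⁻ → Au, so n(Au) = 0.03249 / 3 = 0.01083 mol
m(Au) = 0.01083 × 196.97 = 2.13 g

2.13 g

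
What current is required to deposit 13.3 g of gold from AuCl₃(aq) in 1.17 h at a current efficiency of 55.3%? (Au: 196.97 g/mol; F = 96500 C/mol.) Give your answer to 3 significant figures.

n(Au) = 13.3 / 196.97 = 0.06752 mol
Au³⁺ + 3e⁻ → Au, so n(e⁻) = 3 × 0.06752 = 0.2026 mol
Q = 0.2026 × 96500 / 0.553 = 35350 C
I = Q / t = 35350 / 4212 s = 8.39 A

8.39 A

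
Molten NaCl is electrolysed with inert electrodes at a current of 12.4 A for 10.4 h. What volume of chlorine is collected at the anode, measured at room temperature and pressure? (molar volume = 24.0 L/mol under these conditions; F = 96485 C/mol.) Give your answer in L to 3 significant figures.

Charge passed = 12.4 × 37440 = 4.643×10^5 C
Moles of electrons = 4.643×10^5 / 96485 = 4.812 mol
2Cl⁻ → Cl₂ + 2e⁻, so n(Cl₂) = 4.812 / 2 = 2.406 mol
V = 2.406 × 24.0 = 57.74 L

57.7 L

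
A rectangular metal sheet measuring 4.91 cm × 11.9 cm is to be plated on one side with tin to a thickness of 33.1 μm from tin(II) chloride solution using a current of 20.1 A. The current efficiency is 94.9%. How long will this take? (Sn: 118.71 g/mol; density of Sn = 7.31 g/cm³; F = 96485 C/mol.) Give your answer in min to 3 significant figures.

Plated area = 4.91 × 11.9 = 58.43 cm²
Volume = 58.43 × 33.1×10⁻⁴ cm = 0.1934 cm³
m(Sn) = 0.1934 × 7.31 = 1.414 g
n(Sn) = 1.414 / 118.71 = 0.01191 mol; n(e⁻) = 2 × 0.01191 = 0.02382 mol
Q = 0.02382 × 96485 / 0.949 = 2422 C
t = 2422 / 20.1 = 120.5 s = 2.01 min

2.01 min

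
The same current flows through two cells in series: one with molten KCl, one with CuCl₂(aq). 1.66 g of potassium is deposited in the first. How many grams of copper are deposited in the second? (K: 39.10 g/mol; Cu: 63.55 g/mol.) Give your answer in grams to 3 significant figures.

n(K) = 1.66 / 39.10 = 0.04246 mol
K⁺ + e⁻ → K, so n(e⁻) = 0.04246 mol
In series, the same 0.04246 mol of electrons flows through the second cell.
Cu²⁺ + 2e⁻ → Cu, so n(Cu) = 0.04246 / 2 = 0.02123 mol
m(Cu) = 0.02123 × 63.55 = 1.35 g

1.35 g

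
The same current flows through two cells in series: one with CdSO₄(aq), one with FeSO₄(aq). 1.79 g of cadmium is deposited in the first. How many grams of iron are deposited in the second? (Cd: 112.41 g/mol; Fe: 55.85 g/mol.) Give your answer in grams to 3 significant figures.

0.889 g

n(Cd) = 1.79 / 112.41 = 0.01592 mol
Cd²⁺ + 2e⁻ → Cd, so n(e⁻) = 2 × 0.01592 = 0.03184 mol
In series, the same 0.03184 mol of electrons flows through the second cell.
Fe²⁺ + 2e⁻ → Fe, so n(Fe) = 0.03184 / 2 = 0.01592 mol
m(Fe) = 0.01592 × 55.85 = 0.889 g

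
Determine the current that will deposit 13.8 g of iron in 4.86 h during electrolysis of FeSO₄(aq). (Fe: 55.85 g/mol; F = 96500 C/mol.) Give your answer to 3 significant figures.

n(Fe) = 13.8 / 55.85 = 0.2471 mol
Fe²⁺ + 2e⁻ → Fe, so n(e⁻) = 2 × 0.2471 = 0.4942 mol
Q = 0.4942 × 96500 = 47690 C
I = Q / t = 47690 / 17496 s = 2.73 A

2.73 A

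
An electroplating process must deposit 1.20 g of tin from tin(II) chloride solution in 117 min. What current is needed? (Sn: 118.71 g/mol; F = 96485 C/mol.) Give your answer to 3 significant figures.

n(Sn) = 1.20 / 118.71 = 0.01011 mol
Sn²⁺ + 2e⁻ → Sn, so n(e⁻) = 2 × 0.01011 = 0.02022 mol
Q = 0.02022 × 96485 = 1951 C
I = Q / t = 1951 / 7020 s = 0.278 A

0.278 A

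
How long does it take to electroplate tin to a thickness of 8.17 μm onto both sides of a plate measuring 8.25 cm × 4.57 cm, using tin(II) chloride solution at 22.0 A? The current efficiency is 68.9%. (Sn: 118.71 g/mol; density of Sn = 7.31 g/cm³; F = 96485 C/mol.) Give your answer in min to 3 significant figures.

0.805 min

Plated area = 2 × 8.25 × 4.57 = 75.41 cm²
Volume = 75.41 × 8.17×10⁻⁴ cm = 0.06161 cm³
m(Sn) = 0.06161 × 7.31 = 0.4504 g
n(Sn) = 0.4504 / 118.71 = 0.003794 mol; n(e⁻) = 2 × 0.003794 = 0.007588 mol
Q = 0.007588 × 96485 / 0.689 = 1063 C
t = 1063 / 22.0 = 48.32 s = 0.805 min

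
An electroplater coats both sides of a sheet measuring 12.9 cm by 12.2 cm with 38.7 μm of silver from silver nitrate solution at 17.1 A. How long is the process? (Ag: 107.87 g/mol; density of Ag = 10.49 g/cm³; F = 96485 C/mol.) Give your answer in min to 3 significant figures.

11.1 min

Plated area = 2 × 12.9 × 12.2 = 314.8 cm²
Volume = 314.8 × 38.7×10⁻⁴ cm = 1.218 cm³
m(Ag) = 1.218 × 10.49 = 12.78 g
n(Ag) = 12.78 / 107.87 = 0.1185 mol; n(e⁻) = 0.1185 mol
Q = 0.1185 × 96485 = 11430 C
t = 11430 / 17.1 = 668.4 s = 11.1 min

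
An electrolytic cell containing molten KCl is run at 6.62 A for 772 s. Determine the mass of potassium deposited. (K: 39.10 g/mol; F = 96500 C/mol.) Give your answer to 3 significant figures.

Q = 6.62 A × 772 s = 5111 C
n(e⁻) = Q/F = 5111/96500 = 0.05296 mol
K⁺ + e⁻ → K, so n(K) = 0.05296 mol
m = 0.05296 × 39.10 = 2.07 g

2.07 g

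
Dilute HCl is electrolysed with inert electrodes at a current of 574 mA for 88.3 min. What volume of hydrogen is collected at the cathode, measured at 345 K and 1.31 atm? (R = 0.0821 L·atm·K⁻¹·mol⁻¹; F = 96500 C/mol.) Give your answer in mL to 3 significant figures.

Q = It = 0.574 × 5298 = 3041 C
n(e⁻) = 3041 / 96500 = 0.03151 mol
2H⁺ + 2e⁻ → H₂, so n(H₂) = 0.03151 / 2 = 0.01576 mol
V = nRT/P = 0.01576 × 0.0821 × 345 / 1.31 = 0.3408 L
= 341 mL

341 mL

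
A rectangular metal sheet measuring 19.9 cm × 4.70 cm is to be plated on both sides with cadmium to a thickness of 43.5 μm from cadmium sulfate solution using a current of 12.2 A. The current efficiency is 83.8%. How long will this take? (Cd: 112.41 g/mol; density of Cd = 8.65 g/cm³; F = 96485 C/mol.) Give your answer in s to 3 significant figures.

Plated area = 2 × 19.9 × 4.70 = 187.1 cm²
Volume = 187.1 × 43.5×10⁻⁴ cm = 0.8139 cm³
m(Cd) = 0.8139 × 8.65 = 7.040 g
n(Cd) = 7.040 / 112.41 = 0.06263 mol; n(e⁻) = 2 × 0.06263 = 0.1253 mol
Q = 0.1253 × 96485 / 0.838 = 14430 C
t = 14430 / 12.2 = 1183 s

1180 s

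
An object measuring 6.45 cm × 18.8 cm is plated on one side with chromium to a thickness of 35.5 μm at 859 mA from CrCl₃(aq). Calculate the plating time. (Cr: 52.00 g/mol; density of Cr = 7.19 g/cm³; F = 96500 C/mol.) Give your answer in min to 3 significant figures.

334 min

Plated area = 6.45 × 18.8 = 121.3 cm²
Volume = 121.3 × 35.5×10⁻⁴ cm = 0.4306 cm³
m(Cr) = 0.4306 × 7.19 = 3.096 g
n(Cr) = 3.096 / 52.00 = 0.05954 mol; n(e⁻) = 3 × 0.05954 = 0.1786 mol
Q = 0.1786 × 96500 = 17230 C
t = 17230 / 0.859 = 20060 s = 334 min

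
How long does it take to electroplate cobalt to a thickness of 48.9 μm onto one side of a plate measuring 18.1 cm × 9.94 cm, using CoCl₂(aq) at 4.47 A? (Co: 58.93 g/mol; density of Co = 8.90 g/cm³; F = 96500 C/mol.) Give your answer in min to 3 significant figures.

Plated area = 18.1 × 9.94 = 179.9 cm²
Volume = 179.9 × 48.9×10⁻⁴ cm = 0.8797 cm³
m(Co) = 0.8797 × 8.90 = 7.829 g
n(Co) = 7.829 / 58.93 = 0.1329 mol; n(e⁻) = 2 × 0.1329 = 0.2658 mol
Q = 0.2658 × 96500 = 25650 C
t = 25650 / 4.47 = 5738 s = 95.6 min

95.6 min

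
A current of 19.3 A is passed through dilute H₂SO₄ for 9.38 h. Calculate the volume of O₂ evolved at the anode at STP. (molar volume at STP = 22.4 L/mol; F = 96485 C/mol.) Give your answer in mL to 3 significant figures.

Q = It = 19.3 × 33768 = 6.517×10^5 C
Moles of electrons = 6.517×10^5 / 96485 = 6.754 mol
2H₂O → O₂ + 4H⁺ + 4e⁻, so n(O₂) = 6.754 / 4 = 1.689 mol
V = 1.689 × 22.4 = 37.83 L
= 37800 mL

37800 mL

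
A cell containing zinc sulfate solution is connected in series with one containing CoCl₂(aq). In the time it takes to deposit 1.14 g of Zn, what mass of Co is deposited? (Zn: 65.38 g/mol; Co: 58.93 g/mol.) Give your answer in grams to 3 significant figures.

n(Zn) = 1.14 / 65.38 = 0.01744 mol
Zn²⁺ + 2e⁻ → Zn, so n(e⁻) = 2 × 0.01744 = 0.03488 mol
In series, the same 0.03488 mol of electrons flows through the second cell.
Co²⁺ + 2e⁻ → Co, so n(Co) = 0.03488 / 2 = 0.01744 mol
m(Co) = 0.01744 × 58.93 = 1.03 g

1.03 g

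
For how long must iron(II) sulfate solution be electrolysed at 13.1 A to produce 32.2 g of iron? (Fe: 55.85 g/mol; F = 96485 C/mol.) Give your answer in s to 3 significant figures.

n(Fe) = 32.2 / 55.85 = 0.5765 mol
Fe²⁺ + 2e⁻ → Fe, so n(e⁻) = 2 × 0.5765 = 1.153 mol
Q = 1.153 × 96485 = 1.112×10^5 C
t = Q / I = 1.112×10^5 / 13.1 = 8489 s

8490 s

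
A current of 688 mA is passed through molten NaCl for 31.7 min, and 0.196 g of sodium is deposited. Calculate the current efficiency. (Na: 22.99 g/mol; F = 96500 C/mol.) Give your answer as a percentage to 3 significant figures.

62.9%

Q = 0.688 × 1902 = 1309 C
n(e⁻) = 1309 / 96500 = 0.01356 mol
Na⁺ + e⁻ → Na, so theoretical n(Na) = 0.01356 mol → 0.3117 g
Efficiency = 0.196 / 0.3117 = 0.6288 = 62.9%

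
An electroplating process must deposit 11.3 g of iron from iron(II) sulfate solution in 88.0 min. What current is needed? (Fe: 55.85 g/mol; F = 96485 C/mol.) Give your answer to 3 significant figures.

7.39 A

n(Fe) = 11.3 / 55.85 = 0.2023 mol
Fe²⁺ + 2e⁻ → Fe, so n(e⁻) = 2 × 0.2023 = 0.4046 mol
Q = 0.4046 × 96485 = 39040 C
I = Q / t = 39040 / 5280 s = 7.39 A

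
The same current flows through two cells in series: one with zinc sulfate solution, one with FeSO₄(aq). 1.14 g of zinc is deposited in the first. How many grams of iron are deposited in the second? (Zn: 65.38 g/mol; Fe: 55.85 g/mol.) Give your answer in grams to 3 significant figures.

n(Zn) = 1.14 / 65.38 = 0.01744 mol
Zn²⁺ + 2e⁻ → Zn, so n(e⁻) = 2 × 0.01744 = 0.03488 mol
Since the cells are in series, n(e⁻) in the Fe cell is also 0.03488 mol.
Fe²⁺ + 2e⁻ → Fe, so n(Fe) = 0.03488 / 2 = 0.01744 mol
m(Fe) = 0.01744 × 55.85 = 0.974 g

0.974 g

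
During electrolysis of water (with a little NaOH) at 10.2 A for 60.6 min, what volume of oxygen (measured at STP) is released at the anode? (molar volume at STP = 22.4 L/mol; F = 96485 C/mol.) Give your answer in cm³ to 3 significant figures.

Q = It = 10.2 × 3636 = 37090 C
n(e⁻) = Q/F = 37090/96485 = 0.3844 mol
2H₂O → O₂ + 4H⁺ + 4e⁻, so n(O₂) = 0.3844 / 4 = 0.09610 mol
V = 0.09610 × 22.4 = 2.153 L
= 2150 cm³

2150 cm³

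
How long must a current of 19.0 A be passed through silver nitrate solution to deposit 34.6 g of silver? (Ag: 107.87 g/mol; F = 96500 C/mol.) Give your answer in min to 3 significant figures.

27.2 min

n(Ag) = 34.6 / 107.87 = 0.3208 mol
Ag⁺ + e⁻ → Ag, so n(e⁻) = 0.3208 mol
Q = 0.3208 × 96500 = 30960 C
t = Q / I = 30960 / 19.0 = 1629 s = 27.2 min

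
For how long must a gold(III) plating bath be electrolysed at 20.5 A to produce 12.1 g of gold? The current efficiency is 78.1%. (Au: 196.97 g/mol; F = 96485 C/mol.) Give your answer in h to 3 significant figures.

0.309 h

n(Au) = 12.1 / 196.97 = 0.06143 mol
Au³⁺ + 3e⁻ → Au, so n(e⁻) = 3 × 0.06143 = 0.1843 mol
Q = 0.1843 × 96485 / 0.781 = 22770 C
t = Q / I = 22770 / 20.5 = 1111 s = 0.309 h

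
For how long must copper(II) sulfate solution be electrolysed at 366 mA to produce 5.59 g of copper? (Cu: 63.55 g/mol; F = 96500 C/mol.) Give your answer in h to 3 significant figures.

12.9 h

n(Cu) = 5.59 / 63.55 = 0.08796 mol
Cu²⁺ + 2e⁻ → Cu, so n(e⁻) = 2 × 0.08796 = 0.1759 mol
Q = 0.1759 × 96500 = 16970 C
t = Q / I = 16970 / 0.366 = 46370 s = 12.9 h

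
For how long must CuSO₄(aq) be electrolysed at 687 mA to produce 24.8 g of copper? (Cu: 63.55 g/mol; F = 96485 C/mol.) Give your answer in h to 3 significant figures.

30.4 h

n(Cu) = 24.8 / 63.55 = 0.3902 mol
Cu²⁺ + 2e⁻ → Cu, so n(e⁻) = 2 × 0.3902 = 0.7804 mol
Q = 0.7804 × 96485 = 75300 C
t = Q / I = 75300 / 0.687 = 1.096×10^5 s = 30.4 h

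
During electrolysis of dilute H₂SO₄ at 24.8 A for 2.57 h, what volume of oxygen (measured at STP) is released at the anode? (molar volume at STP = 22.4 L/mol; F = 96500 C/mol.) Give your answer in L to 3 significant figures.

Q = 24.8 A × 9252 s = 2.294×10^5 C
n(e⁻) = Q/F = 2.294×10^5/96500 = 2.377 mol
2H₂O → O₂ + 4H⁺ + 4e⁻, so n(O₂) = 2.377 / 4 = 0.5943 mol
V = 0.5943 × 22.4 = 13.31 L

13.3 L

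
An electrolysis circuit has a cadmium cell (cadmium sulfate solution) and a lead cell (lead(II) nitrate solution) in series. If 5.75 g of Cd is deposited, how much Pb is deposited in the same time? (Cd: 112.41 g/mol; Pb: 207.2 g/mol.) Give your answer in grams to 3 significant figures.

10.6 g

n(Cd) = 5.75 / 112.41 = 0.05115 mol
Cd²⁺ + 2e⁻ → Cd, so n(e⁻) = 2 × 0.05115 = 0.1023 mol
The cells are in series, so the same charge (and hence the same n(e⁻) = 0.1023 mol) passes through both.
Pb²⁺ + 2e⁻ → Pb, so n(Pb) = 0.1023 / 2 = 0.05115 mol
m(Pb) = 0.05115 × 207.2 = 10.6 g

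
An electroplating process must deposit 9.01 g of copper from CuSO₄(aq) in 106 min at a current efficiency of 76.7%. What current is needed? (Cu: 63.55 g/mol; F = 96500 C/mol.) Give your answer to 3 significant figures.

n(Cu) = 9.01 / 63.55 = 0.1418 mol
Cu²⁺ + 2e⁻ → Cu, so n(e⁻) = 2 × 0.1418 = 0.2836 mol
Q = 0.2836 × 96500 / 0.767 = 35680 C
I = Q / t = 35680 / 6360 s = 5.61 A

5.61 A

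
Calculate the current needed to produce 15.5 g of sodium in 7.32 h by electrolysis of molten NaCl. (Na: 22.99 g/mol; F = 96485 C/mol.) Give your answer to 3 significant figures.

n(Na) = 15.5 / 22.99 = 0.6742 mol
Na⁺ + e⁻ → Na, so n(e⁻) = 0.6742 mol
Q = 0.6742 × 96485 = 65050 C
I = Q / t = 65050 / 26352 s = 2.47 A

2.47 A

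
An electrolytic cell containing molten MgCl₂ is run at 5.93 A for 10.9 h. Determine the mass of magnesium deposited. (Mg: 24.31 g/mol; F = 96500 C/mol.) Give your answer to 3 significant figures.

Q = 5.93 A × 39240 s = 2.327×10^5 C
n(e⁻) = Q/F = 2.327×10^5/96500 = 2.411 mol
Mg²⁺ + 2e⁻ → Mg, so n(Mg) = 2.411 / 2 = 1.206 mol
m = 1.206 × 24.31 = 29.3 g

29.3 g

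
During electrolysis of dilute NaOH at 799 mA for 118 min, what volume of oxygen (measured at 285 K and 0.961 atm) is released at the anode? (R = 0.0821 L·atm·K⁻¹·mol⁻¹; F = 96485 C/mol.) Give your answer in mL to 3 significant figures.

357 mL

Q = It = 0.799 × 7080 = 5657 C
Moles of electrons = 5657 / 96485 = 0.05863 mol
2H₂O → O₂ + 4H⁺ + 4e⁻, so n(O₂) = 0.05863 / 4 = 0.01466 mol
V = nRT/P = 0.01466 × 0.0821 × 285 / 0.961 = 0.3569 L
= 357 mL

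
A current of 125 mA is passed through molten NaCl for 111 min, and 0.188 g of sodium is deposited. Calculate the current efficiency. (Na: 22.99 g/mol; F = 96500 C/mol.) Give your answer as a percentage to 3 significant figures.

94.8%

Q = 0.125 × 6660 = 832.5 C
n(e⁻) = 832.5 / 96500 = 0.008627 mol
Na⁺ + e⁻ → Na, so theoretical n(Na) = 0.008627 mol → 0.1983 g
Efficiency = 0.188 / 0.1983 = 0.9481 = 94.8%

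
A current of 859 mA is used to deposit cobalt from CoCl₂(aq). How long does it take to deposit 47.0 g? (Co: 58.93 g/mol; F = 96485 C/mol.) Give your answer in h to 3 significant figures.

n(Co) = 47.0 / 58.93 = 0.7976 mol
Co²⁺ + 2e⁻ → Co, so n(e⁻) = 2 × 0.7976 = 1.595 mol
Q = 1.595 × 96485 = 1.539×10^5 C
t = Q / I = 1.539×10^5 / 0.859 = 1.792×10^5 s = 49.8 h

49.8 h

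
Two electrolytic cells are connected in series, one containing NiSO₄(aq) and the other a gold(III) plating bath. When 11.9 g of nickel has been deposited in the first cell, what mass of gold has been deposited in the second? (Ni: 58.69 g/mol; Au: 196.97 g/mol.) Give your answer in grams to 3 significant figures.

26.6 g

n(Ni) = 11.9 / 58.69 = 0.2028 mol
Ni²⁺ + 2e⁻ → Ni, so n(e⁻) = 2 × 0.2028 = 0.4056 mol
The cells are in series, so the same charge (and hence the same n(e⁻) = 0.4056 mol) passes through both.
Au³⁺ + 3e⁻ → Au, so n(Au) = 0.4056 / 3 = 0.1352 mol
m(Au) = 0.1352 × 196.97 = 26.6 g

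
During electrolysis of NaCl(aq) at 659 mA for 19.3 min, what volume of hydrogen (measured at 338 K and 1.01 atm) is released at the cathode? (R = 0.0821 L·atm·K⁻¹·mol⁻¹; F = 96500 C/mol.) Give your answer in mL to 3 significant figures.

109 mL

Charge passed = 0.659 × 1158 = 763.1 C
n(e⁻) = 763.1 / 96500 = 0.007908 mol
2H⁺ + 2e⁻ → H₂, so n(H₂) = 0.007908 / 2 = 0.003954 mol
V = nRT/P = 0.003954 × 0.0821 × 338 / 1.01 = 0.1086 L
= 109 mL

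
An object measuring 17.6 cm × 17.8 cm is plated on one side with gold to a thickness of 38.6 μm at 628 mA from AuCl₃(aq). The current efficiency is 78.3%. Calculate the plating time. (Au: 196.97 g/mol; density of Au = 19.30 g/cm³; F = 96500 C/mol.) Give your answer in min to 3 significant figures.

Plated area = 17.6 × 17.8 = 313.3 cm²
Volume = 313.3 × 38.6×10⁻⁴ cm = 1.209 cm³
m(Au) = 1.209 × 19.30 = 23.33 g
n(Au) = 23.33 / 196.97 = 0.1184 mol; n(e⁻) = 3 × 0.1184 = 0.3552 mol
Q = 0.3552 × 96500 / 0.783 = 43780 C
t = 43780 / 0.628 = 69710 s = 1160 min

1160 min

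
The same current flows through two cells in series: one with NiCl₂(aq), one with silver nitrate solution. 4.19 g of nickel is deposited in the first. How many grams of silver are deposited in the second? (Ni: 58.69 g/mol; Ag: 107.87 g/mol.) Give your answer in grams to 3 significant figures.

n(Ni) = 4.19 / 58.69 = 0.07139 mol
Ni²⁺ + 2e⁻ → Ni, so n(e⁻) = 2 × 0.07139 = 0.1428 mol
Since the cells are in series, n(e⁻) in the Ag cell is also 0.1428 mol.
Ag⁺ + e⁻ → Ag, so n(Ag) = 0.1428 mol
m(Ag) = 0.1428 × 107.87 = 15.4 g

15.4 g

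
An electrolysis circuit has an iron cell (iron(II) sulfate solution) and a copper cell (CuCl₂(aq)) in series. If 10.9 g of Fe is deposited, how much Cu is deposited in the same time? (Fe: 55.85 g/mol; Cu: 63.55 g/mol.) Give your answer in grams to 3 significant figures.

12.4 g

n(Fe) = 10.9 / 55.85 = 0.1952 mol
Fe²⁺ + 2e⁻ → Fe, so n(e⁻) = 2 × 0.1952 = 0.3904 mol
In series, the same 0.3904 mol of electrons flows through the second cell.
Cu²⁺ + 2e⁻ → Cu, so n(Cu) = 0.3904 / 2 = 0.1952 mol
m(Cu) = 0.1952 × 63.55 = 12.4 g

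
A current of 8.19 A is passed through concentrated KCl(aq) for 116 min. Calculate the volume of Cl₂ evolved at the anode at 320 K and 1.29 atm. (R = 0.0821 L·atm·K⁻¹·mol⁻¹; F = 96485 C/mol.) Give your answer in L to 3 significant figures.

6.02 L

Charge passed = 8.19 × 6960 = 57000 C
Moles of electrons = 57000 / 96485 = 0.5908 mol
2Cl⁻ → Cl₂ + 2e⁻, so n(Cl₂) = 0.5908 / 2 = 0.2954 mol
V = nRT/P = 0.2954 × 0.0821 × 320 / 1.29 = 6.016 L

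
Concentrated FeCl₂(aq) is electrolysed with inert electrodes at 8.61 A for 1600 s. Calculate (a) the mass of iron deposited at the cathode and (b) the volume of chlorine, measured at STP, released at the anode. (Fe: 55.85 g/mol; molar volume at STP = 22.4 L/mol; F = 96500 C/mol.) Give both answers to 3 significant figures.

Q = 8.61 × 1600 = 13780 C; n(e⁻) = 13780 / 96500 = 0.1428 mol
Cathode: Fe²⁺ + 2e⁻ → Fe → n(Fe) = 0.1428/2 = 0.07140 mol → 3.99 g
Anode: 2Cl⁻ → Cl₂ + 2e⁻ → n(Cl₂) = 0.1428/2 = 0.07140 mol → 1.60 L

3.99 g Fe; 1.60 L Cl₂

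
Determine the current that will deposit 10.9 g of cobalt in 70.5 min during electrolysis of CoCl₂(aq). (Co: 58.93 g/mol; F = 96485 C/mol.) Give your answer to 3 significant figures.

n(Co) = 10.9 / 58.93 = 0.1850 mol
Co²⁺ + 2e⁻ → Co, so n(e⁻) = 2 × 0.1850 = 0.3700 mol
Q = 0.3700 × 96485 = 35700 C
I = Q / t = 35700 / 4230 s = 8.44 A

8.44 A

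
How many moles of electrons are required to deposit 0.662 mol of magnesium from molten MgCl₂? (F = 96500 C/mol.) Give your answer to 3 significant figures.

Mg²⁺ + 2e⁻ → Mg, so n(e⁻) = 2 × 0.662 = 1.324 mol

1.32 mol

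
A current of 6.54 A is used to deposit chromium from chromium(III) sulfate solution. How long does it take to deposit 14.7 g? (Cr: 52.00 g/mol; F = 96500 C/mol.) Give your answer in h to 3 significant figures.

3.48 h

n(Cr) = 14.7 / 52.00 = 0.2827 mol
Cr³⁺ + 3e⁻ → Cr, so n(e⁻) = 3 × 0.2827 = 0.8481 mol
Q = 0.8481 × 96500 = 81840 C
t = Q / I = 81840 / 6.54 = 12510 s = 3.48 h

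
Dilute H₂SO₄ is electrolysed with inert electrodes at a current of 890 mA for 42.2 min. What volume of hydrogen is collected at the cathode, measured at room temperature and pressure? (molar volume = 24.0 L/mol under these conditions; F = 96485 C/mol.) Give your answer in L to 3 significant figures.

Q = It = 0.890 × 2532 = 2253 C
Moles of electrons = 2253 / 96485 = 0.02335 mol
2H⁺ + 2e⁻ → H₂, so n(H₂) = 0.02335 / 2 = 0.01168 mol
V = 0.01168 × 24.0 = 0.2803 L

0.280 L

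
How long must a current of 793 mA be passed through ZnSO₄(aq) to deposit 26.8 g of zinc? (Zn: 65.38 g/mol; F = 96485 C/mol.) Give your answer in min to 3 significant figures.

n(Zn) = 26.8 / 65.38 = 0.4099 mol
Zn²⁺ + 2e⁻ → Zn, so n(e⁻) = 2 × 0.4099 = 0.8198 mol
Q = 0.8198 × 96485 = 79100 C
t = Q / I = 79100 / 0.793 = 99750 s = 1660 min

1660 min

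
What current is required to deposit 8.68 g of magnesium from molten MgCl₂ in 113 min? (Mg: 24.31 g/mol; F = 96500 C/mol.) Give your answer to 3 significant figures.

10.2 A

n(Mg) = 8.68 / 24.31 = 0.3571 mol
Mg²⁺ + 2e⁻ → Mg, so n(e⁻) = 2 × 0.3571 = 0.7142 mol
Q = 0.7142 × 96500 = 68920 C
I = Q / t = 68920 / 6780 s = 10.2 A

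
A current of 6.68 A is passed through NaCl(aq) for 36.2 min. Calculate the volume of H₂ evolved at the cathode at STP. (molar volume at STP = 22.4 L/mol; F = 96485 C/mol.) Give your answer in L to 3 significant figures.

Charge passed = 6.68 × 2172 = 14510 C
Moles of electrons = 14510 / 96485 = 0.1504 mol
2H⁺ + 2e⁻ → H₂, so n(H₂) = 0.1504 / 2 = 0.07520 mol
V = 0.07520 × 22.4 = 1.684 L

1.68 L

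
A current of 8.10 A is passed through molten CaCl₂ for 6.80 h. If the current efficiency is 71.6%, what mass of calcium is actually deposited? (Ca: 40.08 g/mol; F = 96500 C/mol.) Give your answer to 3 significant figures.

Q = 8.10 × 24480 = 1.983×10^5 C
n(e⁻) = 1.983×10^5 / 96500 = 2.055 mol
Ca²⁺ + 2e⁻ → Ca, so theoretical m(Ca) = 1.028 × 40.08 = 41.20 g
Actual mass = 71.6% × 41.20 = 29.5 g

29.5 g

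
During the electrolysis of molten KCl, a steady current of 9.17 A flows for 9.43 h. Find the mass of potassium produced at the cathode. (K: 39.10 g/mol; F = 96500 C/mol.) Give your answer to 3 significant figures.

126 g

Q = It = 9.17 × 33948 = 3.113×10^5 C
n(e⁻) = Q/F = 3.113×10^5/96500 = 3.226 mol
K⁺ + e⁻ → K, so n(K) = 3.226 mol
m = 3.226 × 39.10 = 126 g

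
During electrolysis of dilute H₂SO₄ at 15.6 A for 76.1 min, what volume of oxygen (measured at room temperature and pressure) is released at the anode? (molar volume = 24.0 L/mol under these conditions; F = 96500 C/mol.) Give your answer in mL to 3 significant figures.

4430 mL

Charge passed = 15.6 × 4566 = 71230 C
Moles of electrons = 71230 / 96500 = 0.7381 mol
2H₂O → O₂ + 4H⁺ + 4e⁻, so n(O₂) = 0.7381 / 4 = 0.1845 mol
V = 0.1845 × 24.0 = 4.428 L
= 4430 mL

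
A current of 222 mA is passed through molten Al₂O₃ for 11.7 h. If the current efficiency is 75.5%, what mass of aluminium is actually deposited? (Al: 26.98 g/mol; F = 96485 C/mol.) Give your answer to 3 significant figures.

0.658 g

Q = 0.222 × 42120 = 9351 C
n(e⁻) = 9351 / 96485 = 0.09692 mol
Al³⁺ + 3e⁻ → Al, so theoretical m(Al) = 0.03231 × 26.98 = 0.8717 g
Actual mass = 75.5% × 0.8717 = 0.658 g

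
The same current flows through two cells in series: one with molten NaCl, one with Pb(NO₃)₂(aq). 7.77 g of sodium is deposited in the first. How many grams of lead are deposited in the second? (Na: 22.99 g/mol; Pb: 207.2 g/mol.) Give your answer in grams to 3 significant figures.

n(Na) = 7.77 / 22.99 = 0.3380 mol
Na⁺ + e⁻ → Na, so n(e⁻) = 0.3380 mol
Since the cells are in series, n(e⁻) in the Pb cell is also 0.3380 mol.
Pb²⁺ + 2e⁻ → Pb, so n(Pb) = 0.3380 / 2 = 0.1690 mol
m(Pb) = 0.1690 × 207.2 = 35.0 g

35.0 g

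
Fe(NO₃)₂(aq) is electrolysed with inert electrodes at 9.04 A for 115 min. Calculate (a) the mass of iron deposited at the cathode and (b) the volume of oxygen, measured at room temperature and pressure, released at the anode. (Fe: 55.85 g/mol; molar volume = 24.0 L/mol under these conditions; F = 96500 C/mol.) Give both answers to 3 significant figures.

18.1 g Fe; 3.88 L O₂

Q = 9.04 × 6900 = 62380 C; n(e⁻) = 62380 / 96500 = 0.6464 mol
Cathode: Fe²⁺ + 2e⁻ → Fe → n(Fe) = 0.6464/2 = 0.3232 mol → 18.1 g
Anode: 2H₂O → O₂ + 4H⁺ + 4e⁻ → n(O₂) = 0.6464/4 = 0.1616 mol → 3.88 L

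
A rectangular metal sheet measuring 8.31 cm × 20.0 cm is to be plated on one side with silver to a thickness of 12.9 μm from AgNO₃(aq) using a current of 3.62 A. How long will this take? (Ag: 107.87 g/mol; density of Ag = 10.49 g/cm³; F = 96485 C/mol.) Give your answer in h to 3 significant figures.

0.154 h

Plated area = 8.31 × 20.0 = 166.2 cm²
Volume = 166.2 × 12.9×10⁻⁴ cm = 0.2144 cm³
m(Ag) = 0.2144 × 10.49 = 2.249 g
n(Ag) = 2.249 / 107.87 = 0.02085 mol; n(e⁻) = 0.02085 mol
Q = 0.02085 × 96485 = 2012 C
t = 2012 / 3.62 = 555.8 s = 0.154 h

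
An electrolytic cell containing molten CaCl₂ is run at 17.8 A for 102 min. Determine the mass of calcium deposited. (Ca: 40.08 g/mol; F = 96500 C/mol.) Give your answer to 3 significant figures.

22.6 g

Q = It = 17.8 × 6120 = 1.089×10^5 C
n(e⁻) = 1.089×10^5 / 96500 = 1.128 mol
Ca²⁺ + 2e⁻ → Ca, so n(Ca) = 1.128 / 2 = 0.5640 mol
m = 0.5640 × 40.08 = 22.6 g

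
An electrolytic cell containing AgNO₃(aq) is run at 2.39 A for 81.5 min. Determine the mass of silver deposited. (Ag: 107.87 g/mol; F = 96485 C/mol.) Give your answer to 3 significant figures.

13.1 g

Q = 2.39 A × 4890 s = 11690 C
n(e⁻) = Q/F = 11690/96485 = 0.1212 mol
Ag⁺ + e⁻ → Ag, so n(Ag) = 0.1212 mol
m = 0.1212 × 107.87 = 13.1 g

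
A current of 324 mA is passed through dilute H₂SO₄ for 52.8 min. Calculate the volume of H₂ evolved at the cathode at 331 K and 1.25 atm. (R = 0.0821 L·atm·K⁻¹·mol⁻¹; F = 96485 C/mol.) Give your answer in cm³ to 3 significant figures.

116 cm³

Charge passed = 0.324 × 3168 = 1026 C
n(e⁻) = 1026 / 96485 = 0.01063 mol
2H⁺ + 2e⁻ → H₂, so n(H₂) = 0.01063 / 2 = 0.005315 mol
V = nRT/P = 0.005315 × 0.0821 × 331 / 1.25 = 0.1155 L
= 116 cm³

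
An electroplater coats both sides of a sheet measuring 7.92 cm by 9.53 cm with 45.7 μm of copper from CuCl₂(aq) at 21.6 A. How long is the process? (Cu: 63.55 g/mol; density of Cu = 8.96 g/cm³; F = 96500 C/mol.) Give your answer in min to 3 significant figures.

14.5 min

Plated area = 2 × 7.92 × 9.53 = 151.0 cm²
Volume = 151.0 × 45.7×10⁻⁴ cm = 0.6901 cm³
m(Cu) = 0.6901 × 8.96 = 6.183 g
n(Cu) = 6.183 / 63.55 = 0.09729 mol; n(e⁻) = 2 × 0.09729 = 0.1946 mol
Q = 0.1946 × 96500 = 18780 C
t = 18780 / 21.6 = 869.4 s = 14.5 min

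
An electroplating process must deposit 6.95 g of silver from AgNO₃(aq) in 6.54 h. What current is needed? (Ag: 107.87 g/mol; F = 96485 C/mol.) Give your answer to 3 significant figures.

0.264 A

n(Ag) = 6.95 / 107.87 = 0.06443 mol
Ag⁺ + e⁻ → Ag, so n(e⁻) = 0.06443 mol
Q = 0.06443 × 96485 = 6217 C
I = Q / t = 6217 / 23544 s = 0.264 A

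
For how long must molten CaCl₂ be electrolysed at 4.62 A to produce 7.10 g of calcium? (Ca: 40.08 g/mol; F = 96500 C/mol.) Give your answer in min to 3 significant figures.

n(Ca) = 7.10 / 40.08 = 0.1771 mol
Ca²⁺ + 2e⁻ → Ca, so n(e⁻) = 2 × 0.1771 = 0.3542 mol
Q = 0.3542 × 96500 = 34180 C
t = Q / I = 34180 / 4.62 = 7398 s = 123 min

123 min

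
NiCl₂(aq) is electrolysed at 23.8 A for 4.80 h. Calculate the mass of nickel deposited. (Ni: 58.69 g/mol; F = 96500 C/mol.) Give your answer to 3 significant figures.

125 g

Q = 23.8 A × 17280 s = 4.113×10^5 C
Moles of electrons = 4.113×10^5 / 96500 = 4.262 mol
Ni²⁺ + 2e⁻ → Ni, so n(Ni) = 4.262 / 2 = 2.131 mol
m = 2.131 × 58.69 = 125 g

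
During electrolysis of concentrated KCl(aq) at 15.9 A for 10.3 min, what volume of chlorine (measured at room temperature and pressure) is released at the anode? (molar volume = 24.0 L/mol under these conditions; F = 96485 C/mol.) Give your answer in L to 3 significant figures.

Q = It = 15.9 × 618 = 9826 C
Moles of electrons = 9826 / 96485 = 0.1018 mol
2Cl⁻ → Cl₂ + 2e⁻, so n(Cl₂) = 0.1018 / 2 = 0.05090 mol
V = 0.05090 × 24.0 = 1.222 L

1.22 L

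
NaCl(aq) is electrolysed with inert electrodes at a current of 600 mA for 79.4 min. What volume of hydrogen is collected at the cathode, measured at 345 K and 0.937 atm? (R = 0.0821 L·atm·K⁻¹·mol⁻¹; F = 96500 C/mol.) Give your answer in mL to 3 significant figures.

Charge passed = 0.600 × 4764 = 2858 C
Moles of electrons = 2858 / 96500 = 0.02962 mol
2H⁺ + 2e⁻ → H₂, so n(H₂) = 0.02962 / 2 = 0.01481 mol
V = nRT/P = 0.01481 × 0.0821 × 345 / 0.937 = 0.4477 L
= 448 mL

448 mL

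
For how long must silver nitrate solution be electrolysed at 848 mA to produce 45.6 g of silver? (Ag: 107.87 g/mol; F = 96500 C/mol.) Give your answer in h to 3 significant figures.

n(Ag) = 45.6 / 107.87 = 0.4227 mol
Ag⁺ + e⁻ → Ag, so n(e⁻) = 0.4227 mol
Q = 0.4227 × 96500 = 40790 C
t = Q / I = 40790 / 0.848 = 48100 s = 13.4 h

13.4 h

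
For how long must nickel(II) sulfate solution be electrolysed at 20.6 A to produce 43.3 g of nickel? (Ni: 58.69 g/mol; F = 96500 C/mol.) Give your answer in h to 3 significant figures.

n(Ni) = 43.3 / 58.69 = 0.7378 mol
Ni²⁺ + 2e⁻ → Ni, so n(e⁻) = 2 × 0.7378 = 1.476 mol
Q = 1.476 × 96500 = 1.424×10^5 C
t = Q / I = 1.424×10^5 / 20.6 = 6913 s = 1.92 h

1.92 h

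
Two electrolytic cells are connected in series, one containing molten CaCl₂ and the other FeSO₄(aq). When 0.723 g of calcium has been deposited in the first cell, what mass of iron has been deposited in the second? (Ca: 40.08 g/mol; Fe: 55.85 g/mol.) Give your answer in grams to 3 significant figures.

1.01 g

n(Ca) = 0.723 / 40.08 = 0.01804 mol
Ca²⁺ + 2e⁻ → Ca, so n(e⁻) = 2 × 0.01804 = 0.03608 mol
Since the cells are in series, n(e⁻) in the Fe cell is also 0.03608 mol.
Fe²⁺ + 2e⁻ → Fe, so n(Fe) = 0.03608 / 2 = 0.01804 mol
m(Fe) = 0.01804 × 55.85 = 1.01 g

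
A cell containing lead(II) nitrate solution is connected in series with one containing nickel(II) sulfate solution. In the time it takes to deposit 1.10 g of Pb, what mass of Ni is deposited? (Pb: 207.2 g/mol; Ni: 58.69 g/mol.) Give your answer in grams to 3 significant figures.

n(Pb) = 1.10 / 207.2 = 0.005309 mol
Pb²⁺ + 2e⁻ → Pb, so n(e⁻) = 2 × 0.005309 = 0.01062 mol
Same current for the same time ⇒ same n(e⁻) = 0.01062 mol in both cells.
Ni²⁺ + 2e⁻ → Ni, so n(Ni) = 0.01062 / 2 = 0.005310 mol
m(Ni) = 0.005310 × 58.69 = 0.312 g

0.312 g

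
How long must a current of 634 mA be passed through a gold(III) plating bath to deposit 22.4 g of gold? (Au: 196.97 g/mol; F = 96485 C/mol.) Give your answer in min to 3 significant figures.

865 min

n(Au) = 22.4 / 196.97 = 0.1137 mol
Au³⁺ + 3e⁻ → Au, so n(e⁻) = 3 × 0.1137 = 0.3411 mol
Q = 0.3411 × 96485 = 32910 C
t = Q / I = 32910 / 0.634 = 51910 s = 865 min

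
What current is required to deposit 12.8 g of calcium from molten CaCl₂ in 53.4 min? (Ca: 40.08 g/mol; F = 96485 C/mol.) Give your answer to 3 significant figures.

19.2 A

n(Ca) = 12.8 / 40.08 = 0.3194 mol
Ca²⁺ + 2e⁻ → Ca, so n(e⁻) = 2 × 0.3194 = 0.6388 mol
Q = 0.6388 × 96485 = 61630 C
I = Q / t = 61630 / 3204 s = 19.2 A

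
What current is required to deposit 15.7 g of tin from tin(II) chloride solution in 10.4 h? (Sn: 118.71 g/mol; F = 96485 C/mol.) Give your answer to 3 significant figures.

0.682 A

n(Sn) = 15.7 / 118.71 = 0.1323 mol
Sn²⁺ + 2e⁻ → Sn, so n(e⁻) = 2 × 0.1323 = 0.2646 mol
Q = 0.2646 × 96485 = 25530 C
I = Q / t = 25530 / 37440 s = 0.682 A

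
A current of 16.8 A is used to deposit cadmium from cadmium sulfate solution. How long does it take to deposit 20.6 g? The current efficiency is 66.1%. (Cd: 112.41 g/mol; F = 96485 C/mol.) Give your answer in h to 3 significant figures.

n(Cd) = 20.6 / 112.41 = 0.1833 mol
Cd²⁺ + 2e⁻ → Cd, so n(e⁻) = 2 × 0.1833 = 0.3666 mol
Q = 0.3666 × 96485 / 0.661 = 53510 C
t = Q / I = 53510 / 16.8 = 3185 s = 0.885 h

0.885 h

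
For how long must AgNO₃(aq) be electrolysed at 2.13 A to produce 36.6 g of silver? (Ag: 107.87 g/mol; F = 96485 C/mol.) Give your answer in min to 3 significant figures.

256 min

n(Ag) = 36.6 / 107.87 = 0.3393 mol
Ag⁺ + e⁻ → Ag, so n(e⁻) = 0.3393 mol
Q = 0.3393 × 96485 = 32740 C
t = Q / I = 32740 / 2.13 = 15370 s = 256 min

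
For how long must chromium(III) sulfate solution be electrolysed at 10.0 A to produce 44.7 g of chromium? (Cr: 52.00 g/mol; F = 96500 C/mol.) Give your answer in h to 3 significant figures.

n(Cr) = 44.7 / 52.00 = 0.8596 mol
Cr³⁺ + 3e⁻ → Cr, so n(e⁻) = 3 × 0.8596 = 2.579 mol
Q = 2.579 × 96500 = 2.489×10^5 C
t = Q / I = 2.489×10^5 / 10.0 = 24890 s = 6.91 h

6.91 h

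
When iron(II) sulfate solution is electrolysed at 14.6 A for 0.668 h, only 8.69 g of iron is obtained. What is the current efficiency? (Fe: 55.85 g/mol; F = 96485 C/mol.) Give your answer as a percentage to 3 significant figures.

85.5%

Q = 14.6 × 2404.8 = 35110 C
n(e⁻) = 35110 / 96485 = 0.3639 mol
Fe²⁺ + 2e⁻ → Fe, so theoretical n(Fe) = 0.1820 mol → 10.16 g
Efficiency = 8.69 / 10.16 = 0.8553 = 85.5%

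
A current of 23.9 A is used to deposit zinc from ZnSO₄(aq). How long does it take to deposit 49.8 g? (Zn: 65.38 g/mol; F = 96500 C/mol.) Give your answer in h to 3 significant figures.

n(Zn) = 49.8 / 65.38 = 0.7617 mol
Zn²⁺ + 2e⁻ → Zn, so n(e⁻) = 2 × 0.7617 = 1.523 mol
Q = 1.523 × 96500 = 1.470×10^5 C
t = Q / I = 1.470×10^5 / 23.9 = 6151 s = 1.71 h

1.71 h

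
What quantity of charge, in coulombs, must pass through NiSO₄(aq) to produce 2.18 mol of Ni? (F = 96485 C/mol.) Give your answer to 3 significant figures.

4.21×10^5 C

Ni²⁺ + 2e⁻ → Ni, so n(e⁻) = 2 × 2.18 = 4.360 mol
Q = 4.360 × 96485 = 4.207×10^5 C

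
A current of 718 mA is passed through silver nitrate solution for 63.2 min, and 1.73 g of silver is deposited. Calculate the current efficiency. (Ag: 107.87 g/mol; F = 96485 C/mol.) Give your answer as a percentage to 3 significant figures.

56.8%

Q = 0.718 × 3792 = 2723 C
n(e⁻) = 2723 / 96485 = 0.02822 mol
Ag⁺ + e⁻ → Ag, so theoretical n(Ag) = 0.02822 mol → 3.044 g
Efficiency = 1.73 / 3.044 = 0.5683 = 56.8%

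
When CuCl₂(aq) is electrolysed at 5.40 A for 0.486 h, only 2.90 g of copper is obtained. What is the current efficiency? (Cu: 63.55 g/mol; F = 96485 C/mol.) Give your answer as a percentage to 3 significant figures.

93.2%

Q = 5.40 × 1749.6 = 9448 C
n(e⁻) = 9448 / 96485 = 0.09792 mol
Cu²⁺ + 2e⁻ → Cu, so theoretical n(Cu) = 0.04896 mol → 3.111 g
Efficiency = 2.90 / 3.111 = 0.9322 = 93.2%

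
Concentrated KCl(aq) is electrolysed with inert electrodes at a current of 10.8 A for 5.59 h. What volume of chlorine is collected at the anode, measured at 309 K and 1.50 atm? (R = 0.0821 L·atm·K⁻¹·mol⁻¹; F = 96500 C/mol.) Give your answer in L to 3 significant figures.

19.0 L

Q = It = 10.8 × 20124 = 2.173×10^5 C
Moles of electrons = 2.173×10^5 / 96500 = 2.252 mol
2Cl⁻ → Cl₂ + 2e⁻, so n(Cl₂) = 2.252 / 2 = 1.126 mol
V = nRT/P = 1.126 × 0.0821 × 309 / 1.50 = 19.04 L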